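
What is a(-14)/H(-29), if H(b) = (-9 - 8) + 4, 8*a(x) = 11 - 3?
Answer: -1/13 ≈ -0.076923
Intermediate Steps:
a(x) = 1 (a(x) = (11 - 3)/8 = (1/8)*8 = 1)
H(b) = -13 (H(b) = -17 + 4 = -13)
a(-14)/H(-29) = 1/(-13) = 1*(-1/13) = -1/13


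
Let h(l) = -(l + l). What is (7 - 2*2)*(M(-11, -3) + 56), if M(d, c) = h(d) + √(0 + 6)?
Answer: 234 + 3*√6 ≈ 241.35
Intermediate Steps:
h(l) = -2*l
M(d, c) = √6 - 2*d (M(d, c) = -2*d + √(0 + 6) = -2*d + √6 = √6 - 2*d)
(7 - 2*2)*(M(-11, -3) + 56) = (7 - 2*2)*((√6 - 2*(-11)) + 56) = (7 - 4)*((√6 + 22) + 56) = 3*((22 + √6) + 56) = 3*(78 + √6) = 234 + 3*√6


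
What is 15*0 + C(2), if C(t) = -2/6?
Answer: -⅓ ≈ -0.33333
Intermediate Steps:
C(t) = -⅓ (C(t) = -2*⅙ = -⅓)
15*0 + C(2) = 15*0 - ⅓ = 0 - ⅓ = -⅓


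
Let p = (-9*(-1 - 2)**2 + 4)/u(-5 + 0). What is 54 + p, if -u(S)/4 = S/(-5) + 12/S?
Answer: 161/4 ≈ 40.250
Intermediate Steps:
u(S) = -48/S + 4*S/5 (u(S) = -4*(S/(-5) + 12/S) = -4*(S*(-1/5) + 12/S) = -4*(-S/5 + 12/S) = -4*(12/S - S/5) = -48/S + 4*S/5)
p = -55/4 (p = (-9*(-1 - 2)**2 + 4)/(-48/(-5 + 0) + 4*(-5 + 0)/5) = (-9*(-3)**2 + 4)/(-48/(-5) + (4/5)*(-5)) = (-9*9 + 4)/(-48*(-1/5) - 4) = (-81 + 4)/(48/5 - 4) = -77/28/5 = -77*5/28 = -55/4 ≈ -13.750)
54 + p = 54 - 55/4 = 161/4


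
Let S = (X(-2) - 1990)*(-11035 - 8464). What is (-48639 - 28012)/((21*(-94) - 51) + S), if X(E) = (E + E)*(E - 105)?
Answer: -76651/30455413 ≈ -0.0025168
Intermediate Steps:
X(E) = 2*E*(-105 + E) (X(E) = (2*E)*(-105 + E) = 2*E*(-105 + E))
S = 30457438 (S = (2*(-2)*(-105 - 2) - 1990)*(-11035 - 8464) = (2*(-2)*(-107) - 1990)*(-19499) = (428 - 1990)*(-19499) = -1562*(-19499) = 30457438)
(-48639 - 28012)/((21*(-94) - 51) + S) = (-48639 - 28012)/((21*(-94) - 51) + 30457438) = -76651/((-1974 - 51) + 30457438) = -76651/(-2025 + 30457438) = -76651/30455413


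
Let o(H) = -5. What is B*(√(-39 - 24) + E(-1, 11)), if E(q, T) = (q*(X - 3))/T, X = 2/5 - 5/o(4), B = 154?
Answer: 112/5 + 462*I*√7 ≈ 22.4 + 1222.3*I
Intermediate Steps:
X = 7/5 (X = 2/5 - 5/(-5) = 2*(⅕) - 5*(-⅕) = ⅖ + 1 = 7/5 ≈ 1.4000)
E(q, T) = -8*q/(5*T) (E(q, T) = (q*(7/5 - 3))/T = (q*(-8/5))/T = (-8*q/5)/T = -8*q/(5*T))
B*(√(-39 - 24) + E(-1, 11)) = 154*(√(-39 - 24) - 8/5*(-1)/11) = 154*(√(-63) - 8/5*(-1)*1/11) = 154*(3*I*√7 + 8/55) = 154*(8/55 + 3*I*√7) = 112/5 + 462*I*√7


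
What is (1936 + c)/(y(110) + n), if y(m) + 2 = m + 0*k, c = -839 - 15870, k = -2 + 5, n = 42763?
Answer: -14773/42871 ≈ -0.34459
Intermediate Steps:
k = 3
c = -16709
y(m) = -2 + m (y(m) = -2 + (m + 0*3) = -2 + (m + 0) = -2 + m)
(1936 + c)/(y(110) + n) = (1936 - 16709)/((-2 + 110) + 42763) = -14773/(108 + 42763) = -14773/42871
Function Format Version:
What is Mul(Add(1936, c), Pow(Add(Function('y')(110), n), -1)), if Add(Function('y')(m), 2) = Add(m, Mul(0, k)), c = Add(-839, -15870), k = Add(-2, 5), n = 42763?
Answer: Rational(-14773, 42871) ≈ -0.34459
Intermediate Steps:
k = 3
c = -16709
Function('y')(m) = Add(-2, m) (Function('y')(m) = Add(-2, Add(m, Mul(0, 3))) = Add(-2, Add(m, 0)) = Add(-2, m))
Mul(Add(1936, c), Pow(Add(Function('y')(110), n), -1)) = Mul(Add(1936, -16709), Pow(Add(Add(-2, 110), 42763), -1)) = Mul(-14773, Pow(Add(108, 42763), -1)) = Mul(-14773, Pow(42871, -1)) = Mul(-14773, Rational(1, 42871)) = Rational(-14773, 42871)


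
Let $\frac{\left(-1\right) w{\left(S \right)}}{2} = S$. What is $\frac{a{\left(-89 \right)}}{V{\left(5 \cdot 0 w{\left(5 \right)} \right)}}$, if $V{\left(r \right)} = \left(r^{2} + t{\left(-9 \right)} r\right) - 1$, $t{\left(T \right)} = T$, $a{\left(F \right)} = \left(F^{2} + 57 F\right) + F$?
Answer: $-2759$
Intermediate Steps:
$w{\left(S \right)} = - 2 S$
$a{\left(F \right)} = F^{2} + 58 F$
$V{\left(r \right)} = -1 + r^{2} - 9 r$ ($V{\left(r \right)} = \left(r^{2} - 9 r\right) - 1 = -1 + r^{2} - 9 r$)
$\frac{a{\left(-89 \right)}}{V{\left(5 \cdot 0 w{\left(5 \right)} \right)}} = \frac{\left(-89\right) \left(58 - 89\right)}{-1 + \left(5 \cdot 0 \left(\left(-2\right) 5\right)\right)^{2} - 9 \cdot 5 \cdot 0 \left(\left(-2\right) 5\right)} = \frac{\left(-89\right) \left(-31\right)}{-1 + \left(0 \left(-10\right)\right)^{2} - 9 \cdot 0 \left(-10\right)} = \frac{2759}{-1 + 0^{2} - 0} = \frac{2759}{-1 + 0 + 0} = \frac{2759}{-1} = 2759 \left(-1\right) = -2759$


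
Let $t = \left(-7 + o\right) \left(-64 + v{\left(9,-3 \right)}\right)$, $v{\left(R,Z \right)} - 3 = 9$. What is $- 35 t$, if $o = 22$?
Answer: $27300$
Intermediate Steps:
$v{\left(R,Z \right)} = 12$ ($v{\left(R,Z \right)} = 3 + 9 = 12$)
$t = -780$ ($t = \left(-7 + 22\right) \left(-64 + 12\right) = 15 \left(-52\right) = -780$)
$- 35 t = \left(-35\right) \left(-780\right) = 27300$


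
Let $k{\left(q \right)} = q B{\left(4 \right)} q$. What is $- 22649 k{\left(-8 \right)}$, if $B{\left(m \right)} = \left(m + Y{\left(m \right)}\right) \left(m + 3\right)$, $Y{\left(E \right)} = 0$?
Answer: $-40587008$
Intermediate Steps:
$B{\left(m \right)} = m \left(3 + m\right)$ ($B{\left(m \right)} = \left(m + 0\right) \left(m + 3\right) = m \left(3 + m\right)$)
$k{\left(q \right)} = 28 q^{2}$ ($k{\left(q \right)} = q 4 \left(3 + 4\right) q = q 4 \cdot 7 q = q 28 q = 28 q q = 28 q^{2}$)
$- 22649 k{\left(-8 \right)} = - 22649 \cdot 28 \left(-8\right)^{2} = - 22649 \cdot 28 \cdot 64 = \left(-22649\right) 1792 = -40587008$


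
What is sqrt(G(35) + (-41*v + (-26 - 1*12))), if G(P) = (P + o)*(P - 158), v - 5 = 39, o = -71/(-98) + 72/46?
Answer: I*sqrt(666546486)/322 ≈ 80.179*I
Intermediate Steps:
o = 5161/2254 (o = -71*(-1/98) + 72*(1/46) = 71/98 + 36/23 = 5161/2254 ≈ 2.2897)
v = 44 (v = 5 + 39 = 44)
G(P) = (-158 + P)*(5161/2254 + P) (G(P) = (P + 5161/2254)*(P - 158) = (5161/2254 + P)*(-158 + P) = (-158 + P)*(5161/2254 + P))
sqrt(G(35) + (-41*v + (-26 - 1*12))) = sqrt((-407719/1127 + 35**2 - 350971/2254*35) + (-41*44 + (-26 - 1*12))) = sqrt((-407719/1127 + 1225 - 1754855/322) + (-1804 + (-26 - 12))) = sqrt(-10338273/2254 + (-1804 - 38)) = sqrt(-10338273/2254 - 1842) = sqrt(-14490141/2254) = I*sqrt(666546486)/322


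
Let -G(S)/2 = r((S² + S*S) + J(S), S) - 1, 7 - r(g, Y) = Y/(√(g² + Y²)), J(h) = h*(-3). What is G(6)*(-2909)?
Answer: 34908 - 2909*√82/41 ≈ 34266.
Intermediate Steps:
J(h) = -3*h
r(g, Y) = 7 - Y/√(Y² + g²) (r(g, Y) = 7 - Y/(√(g² + Y²)) = 7 - Y/(√(Y² + g²)) = 7 - Y/√(Y² + g²))
G(S) = -12 + 2*S/√(S² + (-3*S + 2*S²)²) (G(S) = -2*((7 - S/√(S² + ((S² + S*S) - 3*S)²)) - 1) = -2*((7 - S/√(S² + ((S² + S²) - 3*S)²)) - 1) = -2*((7 - S/√(S² + (2*S² - 3*S)²)) - 1) = -2*((7 - S/√(S² + (-3*S + 2*S²)²)) - 1) = -2*(6 - S/√(S² + (-3*S + 2*S²)²)) = -12 + 2*S/√(S² + (-3*S + 2*S²)²))
G(6)*(-2909) = (-12 + 2*6/√(6² + 6²*(-3 + 2*6)²))*(-2909) = (-12 + 2*6/√(36 + 36*(-3 + 12)²))*(-2909) = (-12 + 2*6/√(36 + 36*9²))*(-2909) = (-12 + 2*6/√(36 + 36*81))*(-2909) = (-12 + 2*6/√(36 + 2916))*(-2909) = (-12 + 2*6/√2952)*(-2909) = (-12 + 2*6*(√82/492))*(-2909) = (-12 + √82/41)*(-2909) = 34908 - 2909*√82/41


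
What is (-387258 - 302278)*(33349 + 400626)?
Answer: -299241385600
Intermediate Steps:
(-387258 - 302278)*(33349 + 400626) = -689536*433975 = -299241385600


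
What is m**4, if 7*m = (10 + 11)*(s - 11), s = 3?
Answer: 331776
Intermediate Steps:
m = -24 (m = ((10 + 11)*(3 - 11))/7 = (21*(-8))/7 = (1/7)*(-168) = -24)
m**4 = (-24)**4 = 331776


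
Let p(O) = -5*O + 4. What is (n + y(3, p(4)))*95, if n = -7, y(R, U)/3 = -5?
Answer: -2090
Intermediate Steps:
p(O) = 4 - 5*O
y(R, U) = -15 (y(R, U) = 3*(-5) = -15)
(n + y(3, p(4)))*95 = (-7 - 15)*95 = -22*95 = -2090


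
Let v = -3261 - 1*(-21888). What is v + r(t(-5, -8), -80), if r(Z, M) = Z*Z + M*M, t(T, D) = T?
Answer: 25052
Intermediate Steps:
r(Z, M) = M² + Z² (r(Z, M) = Z² + M² = M² + Z²)
v = 18627 (v = -3261 + 21888 = 18627)
v + r(t(-5, -8), -80) = 18627 + ((-80)² + (-5)²) = 18627 + (6400 + 25) = 18627 + 6425 = 25052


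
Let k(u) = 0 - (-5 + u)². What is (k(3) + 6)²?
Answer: 4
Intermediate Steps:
k(u) = -(-5 + u)²
(k(3) + 6)² = (-(-5 + 3)² + 6)² = (-1*(-2)² + 6)² = (-1*4 + 6)² = (-4 + 6)² = 2² = 4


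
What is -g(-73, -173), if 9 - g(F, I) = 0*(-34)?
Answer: -9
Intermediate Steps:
g(F, I) = 9 (g(F, I) = 9 - 0*(-34) = 9 - 1*0 = 9 + 0 = 9)
-g(-73, -173) = -1*9 = -9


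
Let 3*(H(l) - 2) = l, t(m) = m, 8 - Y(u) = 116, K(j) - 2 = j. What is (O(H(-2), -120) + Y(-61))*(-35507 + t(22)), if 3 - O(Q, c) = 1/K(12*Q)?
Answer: 67102135/18 ≈ 3.7279e+6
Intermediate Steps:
K(j) = 2 + j
Y(u) = -108 (Y(u) = 8 - 1*116 = 8 - 116 = -108)
H(l) = 2 + l/3
O(Q, c) = 3 - 1/(2 + 12*Q)
(O(H(-2), -120) + Y(-61))*(-35507 + t(22)) = ((5 + 36*(2 + (1/3)*(-2)))/(2*(1 + 6*(2 + (1/3)*(-2)))) - 108)*(-35507 + 22) = ((5 + 36*(2 - 2/3))/(2*(1 + 6*(2 - 2/3))) - 108)*(-35485) = ((5 + 36*(4/3))/(2*(1 + 6*(4/3))) - 108)*(-35485) = ((5 + 48)/(2*(1 + 8)) - 108)*(-35485) = ((1/2)*53/9 - 108)*(-35485) = ((1/2)*(1/9)*53 - 108)*(-35485) = (53/18 - 108)*(-35485) = -1891/18*(-35485) = 67102135/18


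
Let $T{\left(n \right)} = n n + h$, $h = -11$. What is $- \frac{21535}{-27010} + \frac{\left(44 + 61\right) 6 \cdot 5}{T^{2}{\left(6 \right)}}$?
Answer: $\frac{10799}{1850} \approx 5.8373$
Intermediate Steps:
$T{\left(n \right)} = -11 + n^{2}$ ($T{\left(n \right)} = n n - 11 = n^{2} - 11 = -11 + n^{2}$)
$- \frac{21535}{-27010} + \frac{\left(44 + 61\right) 6 \cdot 5}{T^{2}{\left(6 \right)}} = - \frac{21535}{-27010} + \frac{\left(44 + 61\right) 6 \cdot 5}{\left(-11 + 6^{2}\right)^{2}} = \left(-21535\right) \left(- \frac{1}{27010}\right) + \frac{105 \cdot 30}{\left(-11 + 36\right)^{2}} = \frac{59}{74} + \frac{3150}{25^{2}} = \frac{59}{74} + \frac{3150}{625} = \frac{59}{74} + 3150 \cdot \frac{1}{625} = \frac{59}{74} + \frac{126}{25} = \frac{10799}{1850}$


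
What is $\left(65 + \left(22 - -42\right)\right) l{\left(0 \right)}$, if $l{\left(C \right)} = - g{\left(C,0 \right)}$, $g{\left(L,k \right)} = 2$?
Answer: $-258$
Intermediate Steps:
$l{\left(C \right)} = -2$ ($l{\left(C \right)} = \left(-1\right) 2 = -2$)
$\left(65 + \left(22 - -42\right)\right) l{\left(0 \right)} = \left(65 + \left(22 - -42\right)\right) \left(-2\right) = \left(65 + \left(22 + 42\right)\right) \left(-2\right) = \left(65 + 64\right) \left(-2\right) = 129 \left(-2\right) = -258$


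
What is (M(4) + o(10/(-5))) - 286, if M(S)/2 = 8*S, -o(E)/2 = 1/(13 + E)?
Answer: -2444/11 ≈ -222.18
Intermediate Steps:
o(E) = -2/(13 + E)
M(S) = 16*S (M(S) = 2*(8*S) = 16*S)
(M(4) + o(10/(-5))) - 286 = (16*4 - 2/(13 + 10/(-5))) - 286 = (64 - 2/(13 + 10*(-1/5))) - 286 = (64 - 2/(13 - 2)) - 286 = (64 - 2/11) - 286 = 702/11 - 286 = -2444/11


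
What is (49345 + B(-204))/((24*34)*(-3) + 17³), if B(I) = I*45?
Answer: 277/17 ≈ 16.294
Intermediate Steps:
B(I) = 45*I
(49345 + B(-204))/((24*34)*(-3) + 17³) = (49345 + 45*(-204))/((24*34)*(-3) + 17³) = (49345 - 9180)/(816*(-3) + 4913) = 40165/(-2448 + 4913) = 40165/2465 = 40165*(1/2465) = 277/17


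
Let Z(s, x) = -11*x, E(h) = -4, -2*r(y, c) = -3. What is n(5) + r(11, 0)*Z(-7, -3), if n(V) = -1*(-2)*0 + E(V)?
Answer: 91/2 ≈ 45.500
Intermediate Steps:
r(y, c) = 3/2 (r(y, c) = -1/2*(-3) = 3/2)
n(V) = -4 (n(V) = -1*(-2)*0 - 4 = 2*0 - 4 = 0 - 4 = -4)
n(5) + r(11, 0)*Z(-7, -3) = -4 + 3*(-11*(-3))/2 = -4 + (3/2)*33 = -4 + 99/2 = 91/2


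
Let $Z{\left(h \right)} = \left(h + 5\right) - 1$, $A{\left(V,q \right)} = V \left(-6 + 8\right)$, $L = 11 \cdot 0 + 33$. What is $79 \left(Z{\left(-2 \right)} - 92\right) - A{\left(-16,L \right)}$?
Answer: $-7078$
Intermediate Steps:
$L = 33$ ($L = 0 + 33 = 33$)
$A{\left(V,q \right)} = 2 V$ ($A{\left(V,q \right)} = V 2 = 2 V$)
$Z{\left(h \right)} = 4 + h$ ($Z{\left(h \right)} = \left(5 + h\right) - 1 = 4 + h$)
$79 \left(Z{\left(-2 \right)} - 92\right) - A{\left(-16,L \right)} = 79 \left(\left(4 - 2\right) - 92\right) - 2 \left(-16\right) = 79 \left(2 - 92\right) - -32 = 79 \left(-90\right) + 32 = -7110 + 32 = -7078$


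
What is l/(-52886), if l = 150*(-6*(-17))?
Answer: -7650/26443 ≈ -0.28930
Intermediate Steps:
l = 15300 (l = 150*102 = 15300)
l/(-52886) = 15300/(-52886) = 15300*(-1/52886) = -7650/26443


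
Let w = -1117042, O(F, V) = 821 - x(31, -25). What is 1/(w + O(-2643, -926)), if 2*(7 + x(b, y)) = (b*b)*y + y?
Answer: -1/1104189 ≈ -9.0564e-7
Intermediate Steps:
x(b, y) = -7 + y/2 + y*b²/2 (x(b, y) = -7 + ((b*b)*y + y)/2 = -7 + (b²*y + y)/2 = -7 + (y*b² + y)/2 = -7 + (y + y*b²)/2 = -7 + (y/2 + y*b²/2) = -7 + y/2 + y*b²/2)
O(F, V) = 12853 (O(F, V) = 821 - (-7 + (½)*(-25) + (½)*(-25)*31²) = 821 - (-7 - 25/2 + (½)*(-25)*961) = 821 - (-7 - 25/2 - 24025/2) = 821 - 1*(-12032) = 821 + 12032 = 12853)
1/(w + O(-2643, -926)) = 1/(-1117042 + 12853) = 1/(-1104189) = -1/1104189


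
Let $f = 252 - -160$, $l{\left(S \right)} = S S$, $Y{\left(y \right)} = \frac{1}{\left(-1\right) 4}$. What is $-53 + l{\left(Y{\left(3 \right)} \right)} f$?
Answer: $- \frac{109}{4} \approx -27.25$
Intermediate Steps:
$Y{\left(y \right)} = - \frac{1}{4}$ ($Y{\left(y \right)} = \frac{1}{-4} = - \frac{1}{4}$)
$l{\left(S \right)} = S^{2}$
$f = 412$ ($f = 252 + 160 = 412$)
$-53 + l{\left(Y{\left(3 \right)} \right)} f = -53 + \left(- \frac{1}{4}\right)^{2} \cdot 412 = -53 + \frac{1}{16} \cdot 412 = -53 + \frac{103}{4} = - \frac{109}{4}$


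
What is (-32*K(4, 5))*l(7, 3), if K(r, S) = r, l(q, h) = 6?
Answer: -768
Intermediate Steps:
(-32*K(4, 5))*l(7, 3) = -32*4*6 = -128*6 = -768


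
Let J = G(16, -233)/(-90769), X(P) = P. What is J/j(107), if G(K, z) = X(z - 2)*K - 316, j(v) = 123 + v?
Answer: 2038/10438435 ≈ 0.00019524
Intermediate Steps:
G(K, z) = -316 + K*(-2 + z) (G(K, z) = (z - 2)*K - 316 = (-2 + z)*K - 316 = K*(-2 + z) - 316 = -316 + K*(-2 + z))
J = 4076/90769 (J = (-316 + 16*(-2 - 233))/(-90769) = (-316 + 16*(-235))*(-1/90769) = (-316 - 3760)*(-1/90769) = -4076*(-1/90769) = 4076/90769 ≈ 0.044905)
J/j(107) = 4076/(90769*(123 + 107)) = (4076/90769)/230 = (4076/90769)*(1/230) = 2038/10438435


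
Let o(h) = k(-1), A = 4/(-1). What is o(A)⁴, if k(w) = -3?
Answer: 81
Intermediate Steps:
A = -4 (A = 4*(-1) = -4)
o(h) = -3
o(A)⁴ = (-3)⁴ = 81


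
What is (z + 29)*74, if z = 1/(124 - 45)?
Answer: 169608/79 ≈ 2146.9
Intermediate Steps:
z = 1/79 ≈ 0.012658
(z + 29)*74 = (1/79 + 29)*74 = (2292/79)*74 = 169608/79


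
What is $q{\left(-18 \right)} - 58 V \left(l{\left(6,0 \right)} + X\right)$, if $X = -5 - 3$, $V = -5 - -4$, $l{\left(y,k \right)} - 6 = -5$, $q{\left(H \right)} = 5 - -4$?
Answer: $-397$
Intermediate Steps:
$q{\left(H \right)} = 9$ ($q{\left(H \right)} = 5 + 4 = 9$)
$l{\left(y,k \right)} = 1$ ($l{\left(y,k \right)} = 6 - 5 = 1$)
$V = -1$ ($V = -5 + 4 = -1$)
$X = -8$ ($X = -5 - 3 = -8$)
$q{\left(-18 \right)} - 58 V \left(l{\left(6,0 \right)} + X\right) = 9 - 58 \left(- (1 - 8)\right) = 9 - 58 \left(\left(-1\right) \left(-7\right)\right) = 9 - 406 = -397$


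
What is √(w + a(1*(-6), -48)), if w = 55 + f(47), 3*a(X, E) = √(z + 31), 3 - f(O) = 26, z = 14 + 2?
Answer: √(288 + 3*√47)/3 ≈ 5.8554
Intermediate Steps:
z = 16
f(O) = -23 (f(O) = 3 - 1*26 = 3 - 26 = -23)
a(X, E) = √47/3 (a(X, E) = √(16 + 31)/3 = √47/3)
w = 32 (w = 55 - 23 = 32)
√(w + a(1*(-6), -48)) = √(32 + √47/3)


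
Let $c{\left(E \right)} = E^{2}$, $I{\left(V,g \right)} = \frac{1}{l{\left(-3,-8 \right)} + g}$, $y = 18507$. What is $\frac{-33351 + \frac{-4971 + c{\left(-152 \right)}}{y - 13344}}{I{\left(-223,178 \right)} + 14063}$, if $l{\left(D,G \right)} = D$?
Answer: $- \frac{15065144500}{6353138619} \approx -2.3713$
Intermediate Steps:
$I{\left(V,g \right)} = \frac{1}{-3 + g}$
$\frac{-33351 + \frac{-4971 + c{\left(-152 \right)}}{y - 13344}}{I{\left(-223,178 \right)} + 14063} = \frac{-33351 + \frac{-4971 + \left(-152\right)^{2}}{18507 - 13344}}{\frac{1}{-3 + 178} + 14063} = \frac{-33351 + \frac{-4971 + 23104}{5163}}{\frac{1}{175} + 14063} = \frac{-33351 + 18133 \cdot \frac{1}{5163}}{\frac{1}{175} + 14063} = \frac{-33351 + \frac{18133}{5163}}{\frac{2461026}{175}} = \left(- \frac{172173080}{5163}\right) \frac{175}{2461026} = - \frac{15065144500}{6353138619}$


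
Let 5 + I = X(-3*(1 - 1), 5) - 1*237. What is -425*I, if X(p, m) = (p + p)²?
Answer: 102850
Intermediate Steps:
X(p, m) = 4*p² (X(p, m) = (2*p)² = 4*p²)
I = -242 (I = -5 + (4*(-3*(1 - 1))² - 1*237) = -5 + (4*(-3*0)² - 237) = -5 + (4*0² - 237) = -5 + (4*0 - 237) = -5 + (0 - 237) = -5 - 237 = -242)
-425*I = -425*(-242) = 102850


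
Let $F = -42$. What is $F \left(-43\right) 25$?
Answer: $45150$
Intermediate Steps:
$F \left(-43\right) 25 = \left(-42\right) \left(-43\right) 25 = 1806 \cdot 25 = 45150$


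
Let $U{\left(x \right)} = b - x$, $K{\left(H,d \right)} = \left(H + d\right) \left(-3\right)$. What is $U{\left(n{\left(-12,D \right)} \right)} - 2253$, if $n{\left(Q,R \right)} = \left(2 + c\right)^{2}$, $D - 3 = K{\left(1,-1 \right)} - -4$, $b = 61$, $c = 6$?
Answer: $-2256$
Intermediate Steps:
$K{\left(H,d \right)} = - 3 H - 3 d$
$D = 7$ ($D = 3 - -4 = 3 + \left(\left(-3 + 3\right) + 4\right) = 3 + \left(0 + 4\right) = 3 + 4 = 7$)
$n{\left(Q,R \right)} = 64$ ($n{\left(Q,R \right)} = \left(2 + 6\right)^{2} = 8^{2} = 64$)
$U{\left(x \right)} = 61 - x$
$U{\left(n{\left(-12,D \right)} \right)} - 2253 = \left(61 - 64\right) - 2253 = -3 - 2253 = -2256$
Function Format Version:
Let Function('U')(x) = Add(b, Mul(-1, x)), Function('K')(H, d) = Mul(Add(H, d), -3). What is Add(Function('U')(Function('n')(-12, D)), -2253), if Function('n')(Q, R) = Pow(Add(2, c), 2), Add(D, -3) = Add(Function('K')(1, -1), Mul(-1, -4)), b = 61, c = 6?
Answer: -2256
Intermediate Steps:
Function('K')(H, d) = Add(Mul(-3, H), Mul(-3, d))
D = 7 (D = Add(3, Add(Add(Mul(-3, 1), Mul(-3, -1)), Mul(-1, -4))) = Add(3, Add(Add(-3, 3), 4)) = Add(3, Add(0, 4)) = Add(3, 4) = 7)
Function('n')(Q, R) = 64 (Function('n')(Q, R) = Pow(Add(2, 6), 2) = Pow(8, 2) = 64)
Function('U')(x) = Add(61, Mul(-1, x))
Add(Function('U')(Function('n')(-12, D)), -2253) = Add(Add(61, Mul(-1, 64)), -2253) = Add(Add(61, -64), -2253) = Add(-3, -2253) = -2256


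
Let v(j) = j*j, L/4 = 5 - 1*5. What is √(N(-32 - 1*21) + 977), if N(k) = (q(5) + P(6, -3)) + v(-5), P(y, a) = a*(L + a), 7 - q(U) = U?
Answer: √1013 ≈ 31.828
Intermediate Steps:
L = 0 (L = 4*(5 - 1*5) = 4*(5 - 5) = 4*0 = 0)
q(U) = 7 - U
P(y, a) = a² (P(y, a) = a*(0 + a) = a*a = a²)
v(j) = j²
N(k) = 36 (N(k) = ((7 - 1*5) + (-3)²) + (-5)² = ((7 - 5) + 9) + 25 = (2 + 9) + 25 = 11 + 25 = 36)
√(N(-32 - 1*21) + 977) = √(36 + 977) = √1013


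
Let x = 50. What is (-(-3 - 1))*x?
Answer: 200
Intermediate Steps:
(-(-3 - 1))*x = -(-3 - 1)*50 = -1*(-4)*50 = 4*50 = 200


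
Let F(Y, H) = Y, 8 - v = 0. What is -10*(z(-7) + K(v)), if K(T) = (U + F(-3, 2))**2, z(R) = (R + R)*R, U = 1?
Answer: -1020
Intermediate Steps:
v = 8 (v = 8 - 1*0 = 8 + 0 = 8)
z(R) = 2*R**2 (z(R) = (2*R)*R = 2*R**2)
K(T) = 4 (K(T) = (1 - 3)**2 = (-2)**2 = 4)
-10*(z(-7) + K(v)) = -10*(2*(-7)**2 + 4) = -10*(2*49 + 4) = -10*(98 + 4) = -10*102 = -1020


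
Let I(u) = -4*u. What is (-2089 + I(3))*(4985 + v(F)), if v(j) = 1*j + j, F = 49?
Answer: -10679383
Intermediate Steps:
v(j) = 2*j (v(j) = j + j = 2*j)
(-2089 + I(3))*(4985 + v(F)) = (-2089 - 4*3)*(4985 + 2*49) = (-2089 - 12)*(4985 + 98) = -2101*5083 = -10679383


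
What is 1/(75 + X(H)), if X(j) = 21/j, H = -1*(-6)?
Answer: 2/157 ≈ 0.012739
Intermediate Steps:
H = 6
1/(75 + X(H)) = 1/(75 + 21/6) = 1/(75 + 21*(1/6)) = 1/(75 + 7/2) = 1/(157/2) = 2/157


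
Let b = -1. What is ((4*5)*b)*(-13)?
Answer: 260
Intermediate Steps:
((4*5)*b)*(-13) = ((4*5)*(-1))*(-13) = (20*(-1))*(-13) = -20*(-13) = 260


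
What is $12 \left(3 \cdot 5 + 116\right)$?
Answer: $1572$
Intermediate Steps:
$12 \left(3 \cdot 5 + 116\right) = 12 \left(15 + 116\right) = 12 \cdot 131 = 1572$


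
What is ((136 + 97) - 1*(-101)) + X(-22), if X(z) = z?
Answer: 312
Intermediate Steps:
((136 + 97) - 1*(-101)) + X(-22) = ((136 + 97) - 1*(-101)) - 22 = (233 + 101) - 22 = 334 - 22 = 312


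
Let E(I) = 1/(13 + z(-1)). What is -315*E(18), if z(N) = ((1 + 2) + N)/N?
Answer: -315/11 ≈ -28.636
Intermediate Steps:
z(N) = (3 + N)/N
E(I) = 1/11 (E(I) = 1/(13 + (3 - 1)/(-1)) = 1/(13 - 1*2) = 1/(13 - 2) = 1/11)
-315*E(18) = -315*1/11 = -315/11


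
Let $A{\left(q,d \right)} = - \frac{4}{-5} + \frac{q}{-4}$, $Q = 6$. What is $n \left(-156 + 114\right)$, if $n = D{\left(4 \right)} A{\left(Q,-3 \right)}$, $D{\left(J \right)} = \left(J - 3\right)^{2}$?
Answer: $\frac{147}{5} \approx 29.4$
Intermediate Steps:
$D{\left(J \right)} = \left(-3 + J\right)^{2}$
$A{\left(q,d \right)} = \frac{4}{5} - \frac{q}{4}$ ($A{\left(q,d \right)} = \left(-4\right) \left(- \frac{1}{5}\right) + q \left(- \frac{1}{4}\right) = \frac{4}{5} - \frac{q}{4}$)
$n = - \frac{7}{10}$ ($n = \left(-3 + 4\right)^{2} \left(\frac{4}{5} - \frac{3}{2}\right) = 1^{2} \left(\frac{4}{5} - \frac{3}{2}\right) = 1 \left(- \frac{7}{10}\right) = - \frac{7}{10} \approx -0.7$)
$n \left(-156 + 114\right) = - \frac{7 \left(-156 + 114\right)}{10} = \left(- \frac{7}{10}\right) \left(-42\right) = \frac{147}{5}$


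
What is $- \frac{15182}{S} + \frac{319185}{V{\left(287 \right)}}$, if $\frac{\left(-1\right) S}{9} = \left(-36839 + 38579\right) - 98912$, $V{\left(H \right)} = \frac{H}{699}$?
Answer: $\frac{2379520431773}{3060918} \approx 7.7739 \cdot 10^{5}$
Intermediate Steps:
$V{\left(H \right)} = \frac{H}{699}$ ($V{\left(H \right)} = H \frac{1}{699} = \frac{H}{699}$)
$S = 874548$ ($S = - 9 \left(\left(-36839 + 38579\right) - 98912\right) = - 9 \left(1740 - 98912\right) = \left(-9\right) \left(-97172\right) = 874548$)
$- \frac{15182}{S} + \frac{319185}{V{\left(287 \right)}} = - \frac{15182}{874548} + \frac{319185}{\frac{1}{699} \cdot 287} = \left(-15182\right) \frac{1}{874548} + \frac{319185}{\frac{287}{699}} = - \frac{7591}{437274} + 319185 \cdot \frac{699}{287} = - \frac{7591}{437274} + \frac{5441715}{7} = \frac{2379520431773}{3060918}$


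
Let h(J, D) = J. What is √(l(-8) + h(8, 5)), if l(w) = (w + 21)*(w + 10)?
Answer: √34 ≈ 5.8309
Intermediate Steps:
l(w) = (10 + w)*(21 + w) (l(w) = (21 + w)*(10 + w) = (10 + w)*(21 + w))
√(l(-8) + h(8, 5)) = √((210 + (-8)² + 31*(-8)) + 8) = √((210 + 64 - 248) + 8) = √(26 + 8) = √34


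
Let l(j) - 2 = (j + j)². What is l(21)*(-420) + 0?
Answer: -741720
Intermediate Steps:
l(j) = 2 + 4*j² (l(j) = 2 + (j + j)² = 2 + (2*j)² = 2 + 4*j²)
l(21)*(-420) + 0 = (2 + 4*21²)*(-420) + 0 = (2 + 4*441)*(-420) + 0 = (2 + 1764)*(-420) + 0 = 1766*(-420) + 0 = -741720 + 0 = -741720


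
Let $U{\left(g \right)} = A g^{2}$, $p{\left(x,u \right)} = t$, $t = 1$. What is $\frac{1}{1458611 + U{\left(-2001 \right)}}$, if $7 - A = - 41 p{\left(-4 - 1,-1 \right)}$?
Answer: $\frac{1}{193650659} \approx 5.1639 \cdot 10^{-9}$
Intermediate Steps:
$p{\left(x,u \right)} = 1$
$A = 48$ ($A = 7 - \left(-41\right) 1 = 7 - -41 = 7 + 41 = 48$)
$U{\left(g \right)} = 48 g^{2}$
$\frac{1}{1458611 + U{\left(-2001 \right)}} = \frac{1}{1458611 + 48 \left(-2001\right)^{2}} = \frac{1}{1458611 + 48 \cdot 4004001} = \frac{1}{1458611 + 192192048} = \frac{1}{193650659}$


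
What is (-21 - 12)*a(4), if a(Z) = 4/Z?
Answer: -33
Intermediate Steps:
(-21 - 12)*a(4) = (-21 - 12)*(4/4) = -132/4 = -33*1 = -33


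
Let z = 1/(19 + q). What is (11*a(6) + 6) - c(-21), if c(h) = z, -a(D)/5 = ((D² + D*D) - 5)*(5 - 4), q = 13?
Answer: -117729/32 ≈ -3679.0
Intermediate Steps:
a(D) = 25 - 10*D² (a(D) = -5*((D² + D*D) - 5)*(5 - 4) = -5*((D² + D²) - 5) = -5*(2*D² - 5) = -5*(-5 + 2*D²) = 25 - 10*D²)
z = 1/32 (z = 1/(19 + 13) = 1/32 ≈ 0.031250)
c(h) = 1/32
(11*a(6) + 6) - c(-21) = (11*(25 - 10*6²) + 6) - 1*1/32 = (11*(25 - 10*36) + 6) - 1/32 = (11*(25 - 360) + 6) - 1/32 = (11*(-335) + 6) - 1/32 = (-3685 + 6) - 1/32 = -3679 - 1/32 = -117729/32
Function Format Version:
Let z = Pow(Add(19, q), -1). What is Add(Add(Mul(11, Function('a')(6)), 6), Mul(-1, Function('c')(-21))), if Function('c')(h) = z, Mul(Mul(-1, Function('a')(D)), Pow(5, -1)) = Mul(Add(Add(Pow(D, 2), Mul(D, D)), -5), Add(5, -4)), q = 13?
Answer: Rational(-117729, 32) ≈ -3679.0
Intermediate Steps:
Function('a')(D) = Add(25, Mul(-10, Pow(D, 2))) (Function('a')(D) = Mul(-5, Mul(Add(Add(Pow(D, 2), Mul(D, D)), -5), Add(5, -4))) = Mul(-5, Mul(Add(Add(Pow(D, 2), Pow(D, 2)), -5), 1)) = Mul(-5, Mul(Add(Mul(2, Pow(D, 2)), -5), 1)) = Mul(-5, Mul(Add(-5, Mul(2, Pow(D, 2))), 1)) = Mul(-5, Add(-5, Mul(2, Pow(D, 2)))) = Add(25, Mul(-10, Pow(D, 2))))
z = Rational(1, 32) (z = Pow(Add(19, 13), -1) = Pow(32, -1) = Rational(1, 32) ≈ 0.031250)
Function('c')(h) = Rational(1, 32)
Add(Add(Mul(11, Function('a')(6)), 6), Mul(-1, Function('c')(-21))) = Add(Add(Mul(11, Add(25, Mul(-10, Pow(6, 2)))), 6), Mul(-1, Rational(1, 32))) = Add(Add(Mul(11, Add(25, Mul(-10, 36))), 6), Rational(-1, 32)) = Add(Add(Mul(11, Add(25, -360)), 6), Rational(-1, 32)) = Add(Add(Mul(11, -335), 6), Rational(-1, 32)) = Add(Add(-3685, 6), Rational(-1, 32)) = Add(-3679, Rational(-1, 32)) = Rational(-117729, 32)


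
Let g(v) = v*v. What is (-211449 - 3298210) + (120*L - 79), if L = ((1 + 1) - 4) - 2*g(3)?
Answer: -3512138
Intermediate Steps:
g(v) = v²
L = -20 (L = ((1 + 1) - 4) - 2*3² = (2 - 4) - 2*9 = -2 - 18 = -20)
(-211449 - 3298210) + (120*L - 79) = (-211449 - 3298210) + (120*(-20) - 79) = -3509659 + (-2400 - 79) = -3509659 - 2479 = -3512138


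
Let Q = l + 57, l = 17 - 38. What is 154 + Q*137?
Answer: 5086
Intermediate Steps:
l = -21
Q = 36 (Q = -21 + 57 = 36)
154 + Q*137 = 154 + 36*137 = 154 + 4932 = 5086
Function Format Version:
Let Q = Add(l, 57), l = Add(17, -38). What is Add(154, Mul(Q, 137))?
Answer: 5086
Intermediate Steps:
l = -21
Q = 36 (Q = Add(-21, 57) = 36)
Add(154, Mul(Q, 137)) = Add(154, Mul(36, 137)) = Add(154, 4932) = 5086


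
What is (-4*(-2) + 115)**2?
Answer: 15129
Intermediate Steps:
(-4*(-2) + 115)**2 = (8 + 115)**2 = 123**2 = 15129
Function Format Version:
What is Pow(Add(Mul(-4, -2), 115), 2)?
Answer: 15129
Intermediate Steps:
Pow(Add(Mul(-4, -2), 115), 2) = Pow(Add(8, 115), 2) = Pow(123, 2) = 15129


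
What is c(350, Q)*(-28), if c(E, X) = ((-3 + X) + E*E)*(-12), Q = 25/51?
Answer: 699705664/17 ≈ 4.1159e+7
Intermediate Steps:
Q = 25/51 (Q = 25*(1/51) = 25/51 ≈ 0.49020)
c(E, X) = 36 - 12*X - 12*E² (c(E, X) = ((-3 + X) + E²)*(-12) = (-3 + X + E²)*(-12) = 36 - 12*X - 12*E²)
c(350, Q)*(-28) = (36 - 12*25/51 - 12*350²)*(-28) = (36 - 100/17 - 12*122500)*(-28) = (36 - 100/17 - 1470000)*(-28) = -24989488/17*(-28) = 699705664/17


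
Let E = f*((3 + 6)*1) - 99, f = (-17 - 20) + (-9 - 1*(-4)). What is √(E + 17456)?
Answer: √16979 ≈ 130.30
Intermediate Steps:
f = -42 (f = -37 + (-9 + 4) = -37 - 5 = -42)
E = -477 (E = -42*(3 + 6) - 99 = -378 - 99 = -477)
√(E + 17456) = √(-477 + 17456) = √16979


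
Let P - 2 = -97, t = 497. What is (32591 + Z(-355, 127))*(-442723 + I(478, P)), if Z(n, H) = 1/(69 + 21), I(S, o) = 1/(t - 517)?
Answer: -2885758368339/200 ≈ -1.4429e+10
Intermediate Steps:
P = -95 (P = 2 - 97 = -95)
I(S, o) = -1/20 (I(S, o) = 1/(497 - 517) = 1/(-20) = -1/20)
Z(n, H) = 1/90
(32591 + Z(-355, 127))*(-442723 + I(478, P)) = (32591 + 1/90)*(-442723 - 1/20) = (2933191/90)*(-8854461/20) = -2885758368339/200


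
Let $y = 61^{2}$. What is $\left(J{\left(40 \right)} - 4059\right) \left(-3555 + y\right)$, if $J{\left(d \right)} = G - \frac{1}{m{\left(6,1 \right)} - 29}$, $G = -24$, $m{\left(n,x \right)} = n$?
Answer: $- \frac{15588728}{23} \approx -6.7777 \cdot 10^{5}$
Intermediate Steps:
$y = 3721$
$J{\left(d \right)} = - \frac{551}{23}$ ($J{\left(d \right)} = -24 - \frac{1}{6 - 29} = -24 - \frac{1}{-23} = -24 - - \frac{1}{23} = -24 + \frac{1}{23} = - \frac{551}{23}$)
$\left(J{\left(40 \right)} - 4059\right) \left(-3555 + y\right) = \left(- \frac{551}{23} - 4059\right) \left(-3555 + 3721\right) = \left(- \frac{93908}{23}\right) 166 = - \frac{15588728}{23}$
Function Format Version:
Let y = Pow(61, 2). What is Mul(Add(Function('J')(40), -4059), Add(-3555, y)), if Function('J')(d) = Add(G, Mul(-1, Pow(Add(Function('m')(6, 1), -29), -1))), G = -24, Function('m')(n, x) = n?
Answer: Rational(-15588728, 23) ≈ -6.7777e+5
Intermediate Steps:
y = 3721
Function('J')(d) = Rational(-551, 23) (Function('J')(d) = Add(-24, Mul(-1, Pow(Add(6, -29), -1))) = Add(-24, Mul(-1, Pow(-23, -1))) = Add(-24, Mul(-1, Rational(-1, 23))) = Add(-24, Rational(1, 23)) = Rational(-551, 23))
Mul(Add(Function('J')(40), -4059), Add(-3555, y)) = Mul(Add(Rational(-551, 23), -4059), Add(-3555, 3721)) = Mul(Rational(-93908, 23), 166) = Rational(-15588728, 23)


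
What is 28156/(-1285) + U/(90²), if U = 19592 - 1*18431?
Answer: -1678309/77100 ≈ -21.768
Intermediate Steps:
U = 1161 (U = 19592 - 18431 = 1161)
28156/(-1285) + U/(90²) = 28156/(-1285) + 1161/(90²) = 28156*(-1/1285) + 1161/8100 = -28156/1285 + 1161*(1/8100) = -28156/1285 + 43/300 = -1678309/77100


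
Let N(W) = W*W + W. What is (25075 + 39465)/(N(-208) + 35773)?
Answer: 64540/78829 ≈ 0.81873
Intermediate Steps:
N(W) = W + W**2 (N(W) = W**2 + W = W + W**2)
(25075 + 39465)/(N(-208) + 35773) = (25075 + 39465)/(-208*(1 - 208) + 35773) = 64540/(-208*(-207) + 35773) = 64540/(43056 + 35773) = 64540/78829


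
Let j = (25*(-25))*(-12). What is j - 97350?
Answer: -89850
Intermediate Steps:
j = 7500 (j = -625*(-12) = 7500)
j - 97350 = 7500 - 97350 = -89850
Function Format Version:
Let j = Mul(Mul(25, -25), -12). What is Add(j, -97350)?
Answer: -89850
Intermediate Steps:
j = 7500 (j = Mul(-625, -12) = 7500)
Add(j, -97350) = Add(7500, -97350) = -89850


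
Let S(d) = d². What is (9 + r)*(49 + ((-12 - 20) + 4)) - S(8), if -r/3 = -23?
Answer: 1574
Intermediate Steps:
r = 69 (r = -3*(-23) = 69)
(9 + r)*(49 + ((-12 - 20) + 4)) - S(8) = (9 + 69)*(49 + ((-12 - 20) + 4)) - 1*8² = 78*(49 + (-32 + 4)) - 1*64 = 78*(49 - 28) - 64 = 78*21 - 64 = 1638 - 64 = 1574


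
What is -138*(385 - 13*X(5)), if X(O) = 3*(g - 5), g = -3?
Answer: -96186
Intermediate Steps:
X(O) = -24 (X(O) = 3*(-3 - 5) = 3*(-8) = -24)
-138*(385 - 13*X(5)) = -138*(385 - 13*(-24)) = -138*(385 + 312) = -138*697 = -96186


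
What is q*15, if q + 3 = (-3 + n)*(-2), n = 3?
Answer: -45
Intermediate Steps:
q = -3 (q = -3 + (-3 + 3)*(-2) = -3 + 0*(-2) = -3 + 0 = -3)
q*15 = -3*15 = -45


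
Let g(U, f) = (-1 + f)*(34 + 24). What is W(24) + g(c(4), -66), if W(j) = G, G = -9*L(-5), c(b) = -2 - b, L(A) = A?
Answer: -3841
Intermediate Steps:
g(U, f) = -58 + 58*f (g(U, f) = (-1 + f)*58 = -58 + 58*f)
G = 45 (G = -9*(-5) = 45)
W(j) = 45
W(24) + g(c(4), -66) = 45 + (-58 + 58*(-66)) = 45 + (-58 - 3828) = 45 - 3886 = -3841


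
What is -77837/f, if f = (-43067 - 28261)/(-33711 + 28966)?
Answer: -369336565/71328 ≈ -5178.0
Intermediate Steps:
f = 71328/4745 (f = -71328/(-4745) = -71328*(-1/4745) = 71328/4745 ≈ 15.032)
-77837/f = -77837/71328/4745 = -77837*4745/71328 = -369336565/71328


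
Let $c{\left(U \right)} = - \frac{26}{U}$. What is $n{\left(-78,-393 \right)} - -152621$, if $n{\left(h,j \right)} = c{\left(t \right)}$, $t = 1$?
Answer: $152595$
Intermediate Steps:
$n{\left(h,j \right)} = -26$ ($n{\left(h,j \right)} = - \frac{26}{1} = \left(-26\right) 1 = -26$)
$n{\left(-78,-393 \right)} - -152621 = -26 - -152621 = -26 + 152621 = 152595$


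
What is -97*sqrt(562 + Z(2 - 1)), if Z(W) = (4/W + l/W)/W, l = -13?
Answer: -97*sqrt(553) ≈ -2281.0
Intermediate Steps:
Z(W) = -9/W**2 (Z(W) = (4/W - 13/W)/W = (-9/W)/W = -9/W**2)
-97*sqrt(562 + Z(2 - 1)) = -97*sqrt(562 - 9/(2 - 1)**2) = -97*sqrt(562 - 9/1**2) = -97*sqrt(562 - 9*1) = -97*sqrt(562 - 9) = -97*sqrt(553)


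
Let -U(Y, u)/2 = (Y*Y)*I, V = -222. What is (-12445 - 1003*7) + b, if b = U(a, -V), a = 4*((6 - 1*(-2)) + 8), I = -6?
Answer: 29686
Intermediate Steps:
a = 64 (a = 4*((6 + 2) + 8) = 4*(8 + 8) = 4*16 = 64)
U(Y, u) = 12*Y² (U(Y, u) = -2*Y*Y*(-6) = -2*Y²*(-6) = -(-12)*Y² = 12*Y²)
b = 49152 (b = 12*64² = 12*4096 = 49152)
(-12445 - 1003*7) + b = (-12445 - 1003*7) + 49152 = (-12445 - 7021) + 49152 = -19466 + 49152 = 29686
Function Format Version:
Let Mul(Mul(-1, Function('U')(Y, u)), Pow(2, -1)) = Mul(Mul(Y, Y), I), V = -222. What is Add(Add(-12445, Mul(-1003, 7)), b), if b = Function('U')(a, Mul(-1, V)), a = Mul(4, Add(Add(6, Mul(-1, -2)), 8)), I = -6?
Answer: 29686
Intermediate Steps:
a = 64 (a = Mul(4, Add(Add(6, 2), 8)) = Mul(4, Add(8, 8)) = Mul(4, 16) = 64)
Function('U')(Y, u) = Mul(12, Pow(Y, 2)) (Function('U')(Y, u) = Mul(-2, Mul(Mul(Y, Y), -6)) = Mul(-2, Mul(Pow(Y, 2), -6)) = Mul(-2, Mul(-6, Pow(Y, 2))) = Mul(12, Pow(Y, 2)))
b = 49152 (b = Mul(12, Pow(64, 2)) = Mul(12, 4096) = 49152)
Add(Add(-12445, Mul(-1003, 7)), b) = Add(Add(-12445, Mul(-1003, 7)), 49152) = Add(Add(-12445, -7021), 49152) = Add(-19466, 49152) = 29686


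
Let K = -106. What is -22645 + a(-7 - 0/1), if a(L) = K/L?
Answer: -158409/7 ≈ -22630.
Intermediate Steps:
a(L) = -106/L
-22645 + a(-7 - 0/1) = -22645 - 106/(-7 - 0/1) = -22645 - 106/(-7 - 0) = -22645 - 106/(-7 - 2*0) = -22645 - 106/(-7 + 0) = -22645 - 106/(-7) = -22645 - 106*(-⅐) = -22645 + 106/7 = -158409/7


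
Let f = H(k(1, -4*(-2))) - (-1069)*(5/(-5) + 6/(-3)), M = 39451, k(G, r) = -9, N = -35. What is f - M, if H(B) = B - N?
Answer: -42632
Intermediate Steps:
H(B) = 35 + B (H(B) = B - 1*(-35) = B + 35 = 35 + B)
f = -3181 (f = (35 - 9) - (-1069)*(5/(-5) + 6/(-3)) = 26 - (-1069)*(5*(-⅕) + 6*(-⅓)) = 26 - (-1069)*(-1 - 2) = 26 - (-1069)*(-3) = 26 - 1*3207 = 26 - 3207 = -3181)
f - M = -3181 - 1*39451 = -3181 - 39451 = -42632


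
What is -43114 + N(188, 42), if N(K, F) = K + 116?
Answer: -42810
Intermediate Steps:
N(K, F) = 116 + K
-43114 + N(188, 42) = -43114 + (116 + 188) = -43114 + 304 = -42810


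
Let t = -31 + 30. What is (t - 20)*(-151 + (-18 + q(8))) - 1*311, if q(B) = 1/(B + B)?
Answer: 51787/16 ≈ 3236.7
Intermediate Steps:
t = -1
q(B) = 1/(2*B)
(t - 20)*(-151 + (-18 + q(8))) - 1*311 = (-1 - 20)*(-151 + (-18 + (½)/8)) - 1*311 = -21*(-151 + (-18 + (½)*(⅛))) - 311 = -21*(-151 + (-18 + 1/16)) - 311 = -21*(-151 - 287/16) - 311 = -21*(-2703/16) - 311 = 56763/16 - 311 = 51787/16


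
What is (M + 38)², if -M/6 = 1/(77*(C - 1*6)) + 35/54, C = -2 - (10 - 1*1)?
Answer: 161537274889/138791961 ≈ 1163.9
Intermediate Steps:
C = -11 (C = -2 - (10 - 1) = -2 - 1*9 = -2 - 9 = -11)
M = -45761/11781 (M = -6*(1/(77*(-11 - 1*6)) + 35/54) = -6*(1/(77*(-11 - 6)) + 35*(1/54)) = -6*((1/77)/(-17) + 35/54) = -6*((1/77)*(-1/17) + 35/54) = -6*(-1/1309 + 35/54) = -6*45761/70686 = -45761/11781 ≈ -3.8843)
(M + 38)² = (-45761/11781 + 38)² = (401917/11781)² = 161537274889/138791961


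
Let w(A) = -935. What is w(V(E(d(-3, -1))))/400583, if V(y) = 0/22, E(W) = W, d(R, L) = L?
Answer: -935/400583 ≈ -0.0023341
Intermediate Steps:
V(y) = 0 (V(y) = 0*(1/22) = 0)
w(V(E(d(-3, -1))))/400583 = -935/400583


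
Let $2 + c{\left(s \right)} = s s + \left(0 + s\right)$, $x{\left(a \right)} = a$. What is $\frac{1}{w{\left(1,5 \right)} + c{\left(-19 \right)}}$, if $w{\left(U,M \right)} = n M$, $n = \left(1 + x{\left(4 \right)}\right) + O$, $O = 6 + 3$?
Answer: $\frac{1}{410} \approx 0.002439$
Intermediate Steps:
$O = 9$
$n = 14$ ($n = \left(1 + 4\right) + 9 = 5 + 9 = 14$)
$w{\left(U,M \right)} = 14 M$
$c{\left(s \right)} = -2 + s + s^{2}$ ($c{\left(s \right)} = -2 + \left(s s + \left(0 + s\right)\right) = -2 + \left(s^{2} + s\right) = -2 + \left(s + s^{2}\right) = -2 + s + s^{2}$)
$\frac{1}{w{\left(1,5 \right)} + c{\left(-19 \right)}} = \frac{1}{14 \cdot 5 - \left(21 - 361\right)} = \frac{1}{70 - -340} = \frac{1}{70 + 340} = \frac{1}{410}$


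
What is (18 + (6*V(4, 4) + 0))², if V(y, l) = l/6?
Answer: 484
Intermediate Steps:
V(y, l) = l/6 (V(y, l) = l*(⅙) = l/6)
(18 + (6*V(4, 4) + 0))² = (18 + (6*((⅙)*4) + 0))² = (18 + (6*(⅔) + 0))² = (18 + (4 + 0))² = (18 + 4)² = 22² = 484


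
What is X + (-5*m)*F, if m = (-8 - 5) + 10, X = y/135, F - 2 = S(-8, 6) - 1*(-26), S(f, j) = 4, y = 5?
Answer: 12961/27 ≈ 480.04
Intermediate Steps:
F = 32 (F = 2 + (4 - 1*(-26)) = 2 + (4 + 26) = 2 + 30 = 32)
X = 1/27 (X = 5/135 = 5*(1/135) = 1/27 ≈ 0.037037)
m = -3 (m = -13 + 10 = -3)
X + (-5*m)*F = 1/27 - 5*(-3)*32 = 1/27 + 15*32 = 1/27 + 480 = 12961/27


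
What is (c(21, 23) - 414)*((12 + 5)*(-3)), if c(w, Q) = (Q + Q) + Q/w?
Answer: 130985/7 ≈ 18712.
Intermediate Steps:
c(w, Q) = 2*Q + Q/w
(c(21, 23) - 414)*((12 + 5)*(-3)) = ((2*23 + 23/21) - 414)*((12 + 5)*(-3)) = ((46 + 23*(1/21)) - 414)*(17*(-3)) = ((46 + 23/21) - 414)*(-51) = (989/21 - 414)*(-51) = -7705/21*(-51) = 130985/7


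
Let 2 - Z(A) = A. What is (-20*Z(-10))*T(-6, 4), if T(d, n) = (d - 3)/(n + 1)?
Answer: 432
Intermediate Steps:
Z(A) = 2 - A
T(d, n) = (-3 + d)/(1 + n)
(-20*Z(-10))*T(-6, 4) = (-20*(2 - 1*(-10)))*((-3 - 6)/(1 + 4)) = (-20*(2 + 10))*(-9/5) = (-20*12)*((⅕)*(-9)) = -240*(-9/5) = 432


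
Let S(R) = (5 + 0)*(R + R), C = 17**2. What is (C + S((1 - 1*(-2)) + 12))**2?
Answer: 192721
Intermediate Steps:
C = 289
S(R) = 10*R (S(R) = 5*(2*R) = 10*R)
(C + S((1 - 1*(-2)) + 12))**2 = (289 + 10*((1 - 1*(-2)) + 12))**2 = (289 + 10*((1 + 2) + 12))**2 = (289 + 10*(3 + 12))**2 = (289 + 10*15)**2 = (289 + 150)**2 = 439**2 = 192721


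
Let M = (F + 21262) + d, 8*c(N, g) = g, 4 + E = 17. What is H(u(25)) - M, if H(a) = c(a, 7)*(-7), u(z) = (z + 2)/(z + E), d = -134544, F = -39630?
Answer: 1223247/8 ≈ 1.5291e+5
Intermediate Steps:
E = 13 (E = -4 + 17 = 13)
c(N, g) = g/8
u(z) = (2 + z)/(13 + z) (u(z) = (z + 2)/(z + 13) = (2 + z)/(13 + z))
M = -152912 (M = (-39630 + 21262) - 134544 = -18368 - 134544 = -152912)
H(a) = -49/8 (H(a) = ((⅛)*7)*(-7) = (7/8)*(-7) = -49/8)
H(u(25)) - M = -49/8 - 1*(-152912) = -49/8 + 152912 = 1223247/8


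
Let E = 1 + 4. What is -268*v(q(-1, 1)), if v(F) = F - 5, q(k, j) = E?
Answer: 0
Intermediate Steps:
E = 5
q(k, j) = 5
v(F) = -5 + F
-268*v(q(-1, 1)) = -268*(-5 + 5) = -268*0 = 0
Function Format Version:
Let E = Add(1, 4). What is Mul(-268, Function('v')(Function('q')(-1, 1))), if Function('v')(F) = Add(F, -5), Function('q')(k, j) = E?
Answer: 0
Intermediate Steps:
E = 5
Function('q')(k, j) = 5
Function('v')(F) = Add(-5, F)
Mul(-268, Function('v')(Function('q')(-1, 1))) = Mul(-268, Add(-5, 5)) = Mul(-268, 0) = 0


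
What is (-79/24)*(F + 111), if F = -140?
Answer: 2291/24 ≈ 95.458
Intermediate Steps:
(-79/24)*(F + 111) = (-79/24)*(-140 + 111) = -79*1/24*(-29) = -79/24*(-29) = 2291/24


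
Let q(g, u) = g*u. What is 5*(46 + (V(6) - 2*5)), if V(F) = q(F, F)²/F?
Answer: 1260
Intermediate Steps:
V(F) = F³ (V(F) = (F*F)²/F = (F²)²/F = F⁴/F = F³)
5*(46 + (V(6) - 2*5)) = 5*(46 + (6³ - 2*5)) = 5*(46 + (216 - 10)) = 5*(46 + 206) = 5*252 = 1260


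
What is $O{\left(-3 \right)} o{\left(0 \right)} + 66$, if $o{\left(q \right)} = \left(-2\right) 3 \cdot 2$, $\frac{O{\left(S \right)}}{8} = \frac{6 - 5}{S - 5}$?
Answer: $78$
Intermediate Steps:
$O{\left(S \right)} = \frac{8}{-5 + S}$ ($O{\left(S \right)} = 8 \frac{6 - 5}{S - 5} = 8 \cdot 1 \frac{1}{-5 + S} = \frac{8}{-5 + S}$)
$o{\left(q \right)} = -12$ ($o{\left(q \right)} = \left(-6\right) 2 = -12$)
$O{\left(-3 \right)} o{\left(0 \right)} + 66 = \frac{8}{-5 - 3} \left(-12\right) + 66 = \frac{8}{-8} \left(-12\right) + 66 = 8 \left(- \frac{1}{8}\right) \left(-12\right) + 66 = \left(-1\right) \left(-12\right) + 66 = 12 + 66 = 78$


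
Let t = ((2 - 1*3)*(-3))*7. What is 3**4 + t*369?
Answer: 7830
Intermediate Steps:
t = 21 (t = ((2 - 3)*(-3))*7 = -1*(-3)*7 = 3*7 = 21)
3**4 + t*369 = 3**4 + 21*369 = 81 + 7749 = 7830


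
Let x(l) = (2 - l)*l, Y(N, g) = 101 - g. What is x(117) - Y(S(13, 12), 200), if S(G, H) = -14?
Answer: -13356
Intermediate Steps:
x(l) = l*(2 - l)
x(117) - Y(S(13, 12), 200) = 117*(2 - 1*117) - (101 - 1*200) = 117*(2 - 117) - (101 - 200) = 117*(-115) - 1*(-99) = -13455 + 99 = -13356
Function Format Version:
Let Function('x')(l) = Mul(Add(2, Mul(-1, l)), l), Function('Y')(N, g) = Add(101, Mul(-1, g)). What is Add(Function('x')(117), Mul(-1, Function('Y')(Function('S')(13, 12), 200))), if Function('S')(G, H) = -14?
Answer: -13356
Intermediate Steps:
Function('x')(l) = Mul(l, Add(2, Mul(-1, l)))
Add(Function('x')(117), Mul(-1, Function('Y')(Function('S')(13, 12), 200))) = Add(Mul(117, Add(2, Mul(-1, 117))), Mul(-1, Add(101, Mul(-1, 200)))) = Add(Mul(117, Add(2, -117)), Mul(-1, Add(101, -200))) = Add(Mul(117, -115), Mul(-1, -99)) = Add(-13455, 99) = -13356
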